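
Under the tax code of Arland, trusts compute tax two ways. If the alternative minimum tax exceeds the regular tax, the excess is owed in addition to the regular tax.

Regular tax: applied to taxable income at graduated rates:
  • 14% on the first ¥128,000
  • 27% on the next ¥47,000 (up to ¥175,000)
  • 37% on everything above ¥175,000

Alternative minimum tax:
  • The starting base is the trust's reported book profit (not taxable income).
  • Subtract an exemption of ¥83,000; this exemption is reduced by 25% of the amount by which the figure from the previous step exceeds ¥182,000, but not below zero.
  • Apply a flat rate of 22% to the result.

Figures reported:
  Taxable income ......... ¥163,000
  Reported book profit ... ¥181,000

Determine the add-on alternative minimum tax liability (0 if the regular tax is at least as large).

¥0

Regular tax:
  ¥128,000 × 14% = ¥17,920
  ¥35,000 × 27% = ¥9,450
  → ¥27,370

Alternative minimum tax:
  Base (reported book profit): ¥181,000
  Exemption: ¥181,000 ≤ ¥182,000, so full ¥83,000 applies
  Base: ¥181,000 − ¥83,000 = ¥98,000
  ¥98,000 × 22% = ¥21,560

¥21,560 ≤ ¥27,370, so no add-on is due.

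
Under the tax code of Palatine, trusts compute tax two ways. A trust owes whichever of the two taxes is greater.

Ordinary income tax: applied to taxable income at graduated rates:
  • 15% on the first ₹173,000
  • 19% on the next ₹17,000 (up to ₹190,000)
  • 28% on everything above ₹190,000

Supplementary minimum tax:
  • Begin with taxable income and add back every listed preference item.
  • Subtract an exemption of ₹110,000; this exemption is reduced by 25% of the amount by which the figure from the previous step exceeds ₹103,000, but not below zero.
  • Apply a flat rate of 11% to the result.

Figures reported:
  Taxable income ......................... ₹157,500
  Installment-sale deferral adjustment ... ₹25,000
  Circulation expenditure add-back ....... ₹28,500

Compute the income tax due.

Ordinary income tax:
  ₹157,500 × 15% = ₹23,625

Supplementary minimum tax:
  Adjusted income: ₹157,500 + ₹25,000 + ₹28,500 = ₹211,000
  Exemption: ₹110,000 − 25% × (₹211,000 − ₹103,000) = ₹110,000 − ₹27,000 = ₹83,000
  Base: ₹211,000 − ₹83,000 = ₹128,000
  ₹128,000 × 11% = ₹14,080

₹23,625 > ₹14,080, so the ordinary income tax governs.

₹23,625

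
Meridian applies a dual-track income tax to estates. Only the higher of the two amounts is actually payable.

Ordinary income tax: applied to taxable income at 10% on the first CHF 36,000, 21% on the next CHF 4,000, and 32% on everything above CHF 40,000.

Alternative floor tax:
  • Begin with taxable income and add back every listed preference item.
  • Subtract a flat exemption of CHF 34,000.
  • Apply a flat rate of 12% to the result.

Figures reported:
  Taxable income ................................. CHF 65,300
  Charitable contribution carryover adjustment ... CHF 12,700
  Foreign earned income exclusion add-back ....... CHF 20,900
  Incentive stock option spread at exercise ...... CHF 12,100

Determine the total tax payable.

CHF 12,536

Ordinary income tax:
  CHF 36,000 × 10% = CHF 3,600
  CHF 4,000 × 21% = CHF 840
  CHF 25,300 × 32% = CHF 8,096
  → CHF 12,536

Alternative floor tax:
  Adjusted income: CHF 65,300 + CHF 12,700 + CHF 20,900 + CHF 12,100 = CHF 111,000
  Less exemption CHF 34,000 → base CHF 77,000
  CHF 77,000 × 12% = CHF 9,240

CHF 12,536 > CHF 9,240, so the ordinary income tax governs.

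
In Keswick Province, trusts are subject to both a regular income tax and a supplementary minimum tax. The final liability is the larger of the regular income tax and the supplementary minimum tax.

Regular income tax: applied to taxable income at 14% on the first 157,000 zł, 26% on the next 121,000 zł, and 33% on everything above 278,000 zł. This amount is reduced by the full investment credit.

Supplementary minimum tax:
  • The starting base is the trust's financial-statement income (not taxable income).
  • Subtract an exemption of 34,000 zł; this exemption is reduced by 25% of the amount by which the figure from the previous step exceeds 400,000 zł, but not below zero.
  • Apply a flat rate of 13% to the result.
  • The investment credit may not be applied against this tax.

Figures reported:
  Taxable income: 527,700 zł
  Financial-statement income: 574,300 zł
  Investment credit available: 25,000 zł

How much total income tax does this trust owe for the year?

110,841 zł

Supplementary minimum tax:
  Base (financial-statement income): 574,300 zł
  Exemption: 25% × (574,300 zł − 400,000 zł) = 43,575 zł ≥ 34,000 zł, so the exemption is fully phased out
  Base: 574,300 zł − 0 zł = 574,300 zł
  574,300 zł × 13% = 74,659 zł

Regular income tax:
  157,000 zł × 14% = 21,980 zł
  121,000 zł × 26% = 31,460 zł
  249,700 zł × 33% = 82,401 zł
  → 135,841 zł
  Less investment credit 25,000 zł → 110,841 zł

110,841 zł > 74,659 zł, so the regular income tax governs.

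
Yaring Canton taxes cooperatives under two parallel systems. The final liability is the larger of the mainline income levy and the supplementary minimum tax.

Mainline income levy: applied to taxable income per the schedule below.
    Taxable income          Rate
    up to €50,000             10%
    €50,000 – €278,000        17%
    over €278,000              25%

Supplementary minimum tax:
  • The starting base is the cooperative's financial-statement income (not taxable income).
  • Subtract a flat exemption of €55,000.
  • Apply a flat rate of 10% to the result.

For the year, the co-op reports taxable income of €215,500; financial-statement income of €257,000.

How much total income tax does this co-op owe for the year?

Supplementary minimum tax:
  Base (financial-statement income): €257,000
  Less exemption €55,000 → base €202,000
  €202,000 × 10% = €20,200

Mainline income levy:
  €50,000 × 10% = €5,000
  €165,500 × 17% = €28,135
  → €33,135

€33,135 > €20,200, so the mainline income levy governs.

€33,135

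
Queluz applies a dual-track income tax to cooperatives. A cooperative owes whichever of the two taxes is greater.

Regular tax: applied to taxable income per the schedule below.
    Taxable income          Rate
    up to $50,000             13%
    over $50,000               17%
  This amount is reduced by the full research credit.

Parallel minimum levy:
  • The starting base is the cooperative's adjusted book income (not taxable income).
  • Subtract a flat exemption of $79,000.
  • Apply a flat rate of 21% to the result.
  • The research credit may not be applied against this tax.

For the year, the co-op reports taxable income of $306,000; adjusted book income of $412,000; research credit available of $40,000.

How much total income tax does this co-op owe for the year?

Regular tax:
  $50,000 × 13% = $6,500
  $256,000 × 17% = $43,520
  → $50,020
  Less research credit $40,000 → $10,020

Parallel minimum levy:
  Base (adjusted book income): $412,000
  Less exemption $79,000 → base $333,000
  $333,000 × 21% = $69,930

$69,930 > $10,020, so the parallel minimum levy is the binding amount.

$69,930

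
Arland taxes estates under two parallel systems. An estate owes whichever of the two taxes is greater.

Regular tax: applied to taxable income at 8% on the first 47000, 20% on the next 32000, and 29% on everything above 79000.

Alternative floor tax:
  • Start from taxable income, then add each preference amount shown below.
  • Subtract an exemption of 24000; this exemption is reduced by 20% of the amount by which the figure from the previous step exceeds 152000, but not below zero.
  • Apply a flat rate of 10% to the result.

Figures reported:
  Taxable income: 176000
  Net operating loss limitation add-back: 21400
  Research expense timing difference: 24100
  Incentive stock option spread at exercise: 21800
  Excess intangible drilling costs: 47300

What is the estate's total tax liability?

38290

Regular tax:
  47000 × 8% = 3760
  32000 × 20% = 6400
  97000 × 29% = 28130
  → 38290

Alternative floor tax:
  Adjusted income: 176000 + 21400 + 24100 + 21800 + 47300 = 290600
  Exemption: 20% × (290600 − 152000) = 27720 ≥ 24000, so the exemption is fully phased out
  Base: 290600 − 0 = 290600
  290600 × 10% = 29060

38290 > 29060, so the regular tax governs.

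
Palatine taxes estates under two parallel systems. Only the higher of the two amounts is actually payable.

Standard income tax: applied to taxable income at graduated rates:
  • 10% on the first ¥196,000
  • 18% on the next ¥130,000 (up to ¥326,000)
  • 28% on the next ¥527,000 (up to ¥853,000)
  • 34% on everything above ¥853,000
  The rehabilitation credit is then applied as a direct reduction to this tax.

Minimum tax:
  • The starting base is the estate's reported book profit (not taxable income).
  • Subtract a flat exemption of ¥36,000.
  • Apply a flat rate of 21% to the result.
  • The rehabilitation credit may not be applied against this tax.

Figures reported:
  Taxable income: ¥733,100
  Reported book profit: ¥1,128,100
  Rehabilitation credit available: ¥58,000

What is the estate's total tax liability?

Standard income tax:
  ¥196,000 × 10% = ¥19,600
  ¥130,000 × 18% = ¥23,400
  ¥407,100 × 28% = ¥113,988
  → ¥156,988
  Less rehabilitation credit ¥58,000 → ¥98,988

Minimum tax:
  Base (reported book profit): ¥1,128,100
  Less exemption ¥36,000 → base ¥1,092,100
  ¥1,092,100 × 21% = ¥229,341

¥229,341 > ¥98,988, so the minimum tax is the binding amount.

¥229,341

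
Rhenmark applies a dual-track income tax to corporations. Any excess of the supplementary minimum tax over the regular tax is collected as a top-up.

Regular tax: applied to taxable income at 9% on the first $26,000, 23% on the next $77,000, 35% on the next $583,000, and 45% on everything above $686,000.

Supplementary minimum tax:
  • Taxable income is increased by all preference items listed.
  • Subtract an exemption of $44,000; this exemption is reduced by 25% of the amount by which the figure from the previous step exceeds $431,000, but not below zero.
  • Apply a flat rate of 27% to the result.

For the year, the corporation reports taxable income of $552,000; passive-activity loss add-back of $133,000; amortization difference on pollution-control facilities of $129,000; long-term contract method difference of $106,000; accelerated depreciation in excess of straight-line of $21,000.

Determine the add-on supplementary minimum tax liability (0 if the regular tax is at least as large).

Supplementary minimum tax:
  Adjusted income: $552,000 + $133,000 + $129,000 + $106,000 + $21,000 = $941,000
  Exemption: 25% × ($941,000 − $431,000) = $127,500 ≥ $44,000, so the exemption is fully phased out
  Base: $941,000 − $0 = $941,000
  $941,000 × 27% = $254,070

Regular tax:
  $26,000 × 9% = $2,340
  $77,000 × 23% = $17,710
  $449,000 × 35% = $157,150
  → $177,200

Excess of supplementary minimum tax over regular tax: $254,070 − $177,200 = $76,870.

$76,870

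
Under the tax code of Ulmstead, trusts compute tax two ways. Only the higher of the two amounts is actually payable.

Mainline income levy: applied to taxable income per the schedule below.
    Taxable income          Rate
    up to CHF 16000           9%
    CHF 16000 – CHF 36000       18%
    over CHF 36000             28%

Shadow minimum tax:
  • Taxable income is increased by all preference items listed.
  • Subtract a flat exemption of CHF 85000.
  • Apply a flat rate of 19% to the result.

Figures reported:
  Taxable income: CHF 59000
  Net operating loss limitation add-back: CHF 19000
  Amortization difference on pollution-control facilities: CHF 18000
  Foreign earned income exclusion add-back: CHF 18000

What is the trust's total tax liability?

Mainline income levy:
  CHF 16000 × 9% = CHF 1440
  CHF 20000 × 18% = CHF 3600
  CHF 23000 × 28% = CHF 6440
  → CHF 11480

Shadow minimum tax:
  Adjusted income: CHF 59000 + CHF 19000 + CHF 18000 + CHF 18000 = CHF 114000
  Less exemption CHF 85000 → base CHF 29000
  CHF 29000 × 19% = CHF 5510

CHF 11480 > CHF 5510, so the mainline income levy governs.

CHF 11480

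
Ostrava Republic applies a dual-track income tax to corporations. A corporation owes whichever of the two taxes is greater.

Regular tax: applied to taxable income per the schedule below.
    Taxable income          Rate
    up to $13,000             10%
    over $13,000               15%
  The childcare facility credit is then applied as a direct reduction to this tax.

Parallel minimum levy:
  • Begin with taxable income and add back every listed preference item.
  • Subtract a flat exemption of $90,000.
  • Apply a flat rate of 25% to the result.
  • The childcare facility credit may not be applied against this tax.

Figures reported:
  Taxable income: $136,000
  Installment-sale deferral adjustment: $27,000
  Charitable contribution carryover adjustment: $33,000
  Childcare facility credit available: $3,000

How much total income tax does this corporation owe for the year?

$26,500

Parallel minimum levy:
  Adjusted income: $136,000 + $27,000 + $33,000 = $196,000
  Less exemption $90,000 → base $106,000
  $106,000 × 25% = $26,500

Regular tax:
  $13,000 × 10% = $1,300
  $123,000 × 15% = $18,450
  → $19,750
  Less childcare facility credit $3,000 → $16,750

$26,500 > $16,750, so the parallel minimum levy is the binding amount.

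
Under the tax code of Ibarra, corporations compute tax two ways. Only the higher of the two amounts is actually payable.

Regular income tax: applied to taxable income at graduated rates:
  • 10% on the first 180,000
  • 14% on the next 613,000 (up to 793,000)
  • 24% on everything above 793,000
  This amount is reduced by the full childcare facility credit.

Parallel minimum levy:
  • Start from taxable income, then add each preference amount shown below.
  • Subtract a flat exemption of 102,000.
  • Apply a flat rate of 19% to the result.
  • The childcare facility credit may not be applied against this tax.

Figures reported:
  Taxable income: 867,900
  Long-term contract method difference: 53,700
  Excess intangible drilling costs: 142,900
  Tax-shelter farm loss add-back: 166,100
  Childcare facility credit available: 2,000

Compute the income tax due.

Parallel minimum levy:
  Adjusted income: 867,900 + 53,700 + 142,900 + 166,100 = 1,230,600
  Less exemption 102,000 → base 1,128,600
  1,128,600 × 19% = 214,434

Regular income tax:
  180,000 × 10% = 18,000
  613,000 × 14% = 85,820
  74,900 × 24% = 17,976
  → 121,796
  Less childcare facility credit 2,000 → 119,796

214,434 > 119,796, so the parallel minimum levy is the binding amount.

214,434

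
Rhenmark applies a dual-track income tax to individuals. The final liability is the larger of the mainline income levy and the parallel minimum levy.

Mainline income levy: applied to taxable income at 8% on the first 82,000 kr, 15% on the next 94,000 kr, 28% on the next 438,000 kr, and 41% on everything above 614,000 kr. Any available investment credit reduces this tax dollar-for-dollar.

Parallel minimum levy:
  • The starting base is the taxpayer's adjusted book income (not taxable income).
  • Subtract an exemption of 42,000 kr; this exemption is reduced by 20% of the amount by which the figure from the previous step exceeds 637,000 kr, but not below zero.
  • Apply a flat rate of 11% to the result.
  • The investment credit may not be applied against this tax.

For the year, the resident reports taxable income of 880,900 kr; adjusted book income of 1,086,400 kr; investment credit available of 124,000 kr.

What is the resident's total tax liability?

Mainline income levy:
  82,000 kr × 8% = 6,560 kr
  94,000 kr × 15% = 14,100 kr
  438,000 kr × 28% = 122,640 kr
  266,900 kr × 41% = 109,429 kr
  → 252,729 kr
  Less investment credit 124,000 kr → 128,729 kr

Parallel minimum levy:
  Base (adjusted book income): 1,086,400 kr
  Exemption: 20% × (1,086,400 kr − 637,000 kr) = 89,880 kr ≥ 42,000 kr, so the exemption is fully phased out
  Base: 1,086,400 kr − 0 kr = 1,086,400 kr
  1,086,400 kr × 11% = 119,504 kr

128,729 kr > 119,504 kr, so the mainline income levy governs.

128,729 kr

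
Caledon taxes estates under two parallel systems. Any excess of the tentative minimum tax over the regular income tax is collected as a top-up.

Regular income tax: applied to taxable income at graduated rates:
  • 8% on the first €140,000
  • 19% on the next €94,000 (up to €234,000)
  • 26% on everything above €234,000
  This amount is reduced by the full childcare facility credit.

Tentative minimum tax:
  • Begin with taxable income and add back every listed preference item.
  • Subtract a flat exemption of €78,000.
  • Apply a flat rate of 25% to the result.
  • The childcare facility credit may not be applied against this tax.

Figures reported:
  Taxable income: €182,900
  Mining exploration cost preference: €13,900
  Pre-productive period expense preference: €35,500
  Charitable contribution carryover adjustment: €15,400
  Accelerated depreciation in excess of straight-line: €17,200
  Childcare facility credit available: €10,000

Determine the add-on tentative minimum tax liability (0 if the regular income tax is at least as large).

Tentative minimum tax:
  Adjusted income: €182,900 + €13,900 + €35,500 + €15,400 + €17,200 = €264,900
  Less exemption €78,000 → base €186,900
  €186,900 × 25% = €46,725

Regular income tax:
  €140,000 × 8% = €11,200
  €42,900 × 19% = €8,151
  → €19,351
  Less childcare facility credit €10,000 → €9,351

Excess of tentative minimum tax over regular income tax: €46,725 − €9,351 = €37,374.

€37,374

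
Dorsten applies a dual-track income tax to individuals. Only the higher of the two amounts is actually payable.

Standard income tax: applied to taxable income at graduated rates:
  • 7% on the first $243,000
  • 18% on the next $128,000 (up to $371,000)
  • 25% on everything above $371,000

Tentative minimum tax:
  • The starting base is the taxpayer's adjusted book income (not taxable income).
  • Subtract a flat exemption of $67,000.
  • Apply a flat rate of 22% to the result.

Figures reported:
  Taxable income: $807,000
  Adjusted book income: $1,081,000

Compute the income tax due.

Tentative minimum tax:
  Base (adjusted book income): $1,081,000
  Less exemption $67,000 → base $1,014,000
  $1,014,000 × 22% = $223,080

Standard income tax:
  $243,000 × 7% = $17,010
  $128,000 × 18% = $23,040
  $436,000 × 25% = $109,000
  → $149,050

$223,080 > $149,050, so the tentative minimum tax is the binding amount.

$223,080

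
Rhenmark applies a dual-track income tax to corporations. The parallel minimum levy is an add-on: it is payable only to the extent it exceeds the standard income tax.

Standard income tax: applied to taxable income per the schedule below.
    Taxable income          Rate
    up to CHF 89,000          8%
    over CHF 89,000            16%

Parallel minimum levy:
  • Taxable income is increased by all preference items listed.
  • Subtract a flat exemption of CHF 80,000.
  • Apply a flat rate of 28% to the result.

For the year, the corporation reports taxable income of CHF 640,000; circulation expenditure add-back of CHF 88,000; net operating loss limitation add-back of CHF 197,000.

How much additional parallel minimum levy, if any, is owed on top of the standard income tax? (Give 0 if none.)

Standard income tax:
  CHF 89,000 × 8% = CHF 7,120
  CHF 551,000 × 16% = CHF 88,160
  → CHF 95,280

Parallel minimum levy:
  Adjusted income: CHF 640,000 + CHF 88,000 + CHF 197,000 = CHF 925,000
  Less exemption CHF 80,000 → base CHF 845,000
  CHF 845,000 × 28% = CHF 236,600

Excess of parallel minimum levy over standard income tax: CHF 236,600 − CHF 95,280 = CHF 141,320.

CHF 141,320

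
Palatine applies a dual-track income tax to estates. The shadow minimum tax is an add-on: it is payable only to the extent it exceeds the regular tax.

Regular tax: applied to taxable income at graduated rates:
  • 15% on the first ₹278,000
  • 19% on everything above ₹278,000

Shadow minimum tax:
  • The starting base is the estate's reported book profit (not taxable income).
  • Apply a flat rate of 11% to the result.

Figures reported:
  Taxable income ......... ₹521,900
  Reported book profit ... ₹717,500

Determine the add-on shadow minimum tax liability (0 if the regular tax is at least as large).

₹0

Shadow minimum tax:
  Base (reported book profit): ₹717,500
  ₹717,500 × 11% = ₹78,925

Regular tax:
  ₹278,000 × 15% = ₹41,700
  ₹243,900 × 19% = ₹46,341
  → ₹88,041

₹78,925 ≤ ₹88,041, so no add-on is due.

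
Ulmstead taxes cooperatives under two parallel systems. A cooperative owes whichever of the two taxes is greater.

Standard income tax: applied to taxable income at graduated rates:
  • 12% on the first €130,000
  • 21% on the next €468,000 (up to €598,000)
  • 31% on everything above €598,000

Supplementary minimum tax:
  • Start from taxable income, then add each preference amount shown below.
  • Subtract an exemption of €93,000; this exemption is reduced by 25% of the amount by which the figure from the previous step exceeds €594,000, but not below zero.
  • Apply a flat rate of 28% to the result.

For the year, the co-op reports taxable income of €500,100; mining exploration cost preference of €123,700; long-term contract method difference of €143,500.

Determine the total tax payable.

€200,935

Standard income tax:
  €130,000 × 12% = €15,600
  €370,100 × 21% = €77,721
  → €93,321

Supplementary minimum tax:
  Adjusted income: €500,100 + €123,700 + €143,500 = €767,300
  Exemption: €93,000 − 25% × (€767,300 − €594,000) = €93,000 − €43,325 = €49,675
  Base: €767,300 − €49,675 = €717,625
  €717,625 × 28% = €200,935

€200,935 > €93,321, so the supplementary minimum tax is the binding amount.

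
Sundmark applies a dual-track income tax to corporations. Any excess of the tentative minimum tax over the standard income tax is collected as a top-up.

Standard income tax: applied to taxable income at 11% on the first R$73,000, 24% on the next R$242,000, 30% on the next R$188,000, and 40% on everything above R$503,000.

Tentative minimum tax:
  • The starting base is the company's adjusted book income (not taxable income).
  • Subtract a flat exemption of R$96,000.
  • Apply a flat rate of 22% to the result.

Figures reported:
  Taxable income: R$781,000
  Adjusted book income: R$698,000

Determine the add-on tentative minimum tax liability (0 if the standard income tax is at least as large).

Tentative minimum tax:
  Base (adjusted book income): R$698,000
  Less exemption R$96,000 → base R$602,000
  R$602,000 × 22% = R$132,440

Standard income tax:
  R$73,000 × 11% = R$8,030
  R$242,000 × 24% = R$58,080
  R$188,000 × 30% = R$56,400
  R$278,000 × 40% = R$111,200
  → R$233,710

R$132,440 ≤ R$233,710, so no add-on is due.

R$0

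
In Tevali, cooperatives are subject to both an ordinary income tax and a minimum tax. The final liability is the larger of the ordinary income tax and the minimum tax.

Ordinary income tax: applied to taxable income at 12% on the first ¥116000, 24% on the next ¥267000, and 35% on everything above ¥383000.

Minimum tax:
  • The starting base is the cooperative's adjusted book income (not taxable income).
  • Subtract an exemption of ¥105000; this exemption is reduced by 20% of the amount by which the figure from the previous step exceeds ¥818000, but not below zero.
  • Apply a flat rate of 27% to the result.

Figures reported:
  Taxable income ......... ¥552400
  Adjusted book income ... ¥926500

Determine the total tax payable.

¥227664

Minimum tax:
  Base (adjusted book income): ¥926500
  Exemption: ¥105000 − 20% × (¥926500 − ¥818000) = ¥105000 − ¥21700 = ¥83300
  Base: ¥926500 − ¥83300 = ¥843200
  ¥843200 × 27% = ¥227664

Ordinary income tax:
  ¥116000 × 12% = ¥13920
  ¥267000 × 24% = ¥64080
  ¥169400 × 35% = ¥59290
  → ¥137290

¥227664 > ¥137290, so the minimum tax is the binding amount.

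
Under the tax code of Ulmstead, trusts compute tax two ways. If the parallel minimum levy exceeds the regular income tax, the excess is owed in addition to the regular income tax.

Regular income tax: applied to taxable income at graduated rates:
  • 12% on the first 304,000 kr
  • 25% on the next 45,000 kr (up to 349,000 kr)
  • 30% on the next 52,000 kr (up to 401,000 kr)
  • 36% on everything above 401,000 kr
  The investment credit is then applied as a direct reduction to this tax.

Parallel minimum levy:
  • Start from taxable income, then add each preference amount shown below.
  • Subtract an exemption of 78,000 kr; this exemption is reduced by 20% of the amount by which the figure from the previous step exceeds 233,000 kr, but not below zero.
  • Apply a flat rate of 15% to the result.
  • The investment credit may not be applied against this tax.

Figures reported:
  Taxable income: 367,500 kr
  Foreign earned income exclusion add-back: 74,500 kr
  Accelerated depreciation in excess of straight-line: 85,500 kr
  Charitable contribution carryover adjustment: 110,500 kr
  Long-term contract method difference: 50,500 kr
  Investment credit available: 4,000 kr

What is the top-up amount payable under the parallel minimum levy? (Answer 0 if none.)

53,995 kr

Parallel minimum levy:
  Adjusted income: 367,500 kr + 74,500 kr + 85,500 kr + 110,500 kr + 50,500 kr = 688,500 kr
  Exemption: 20% × (688,500 kr − 233,000 kr) = 91,100 kr ≥ 78,000 kr, so the exemption is fully phased out
  Base: 688,500 kr − 0 kr = 688,500 kr
  688,500 kr × 15% = 103,275 kr

Regular income tax:
  304,000 kr × 12% = 36,480 kr
  45,000 kr × 25% = 11,250 kr
  18,500 kr × 30% = 5,550 kr
  → 53,280 kr
  Less investment credit 4,000 kr → 49,280 kr

Excess of parallel minimum levy over regular income tax: 103,275 kr − 49,280 kr = 53,995 kr.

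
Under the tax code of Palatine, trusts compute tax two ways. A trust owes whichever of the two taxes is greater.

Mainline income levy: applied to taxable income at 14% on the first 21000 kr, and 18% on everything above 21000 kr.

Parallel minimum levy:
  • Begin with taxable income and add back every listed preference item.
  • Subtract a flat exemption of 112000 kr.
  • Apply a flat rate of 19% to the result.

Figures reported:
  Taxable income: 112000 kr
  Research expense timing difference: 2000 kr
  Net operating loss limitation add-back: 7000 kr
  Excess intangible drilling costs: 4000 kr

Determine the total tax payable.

19320 kr

Mainline income levy:
  21000 kr × 14% = 2940 kr
  91000 kr × 18% = 16380 kr
  → 19320 kr

Parallel minimum levy:
  Adjusted income: 112000 kr + 2000 kr + 7000 kr + 4000 kr = 125000 kr
  Less exemption 112000 kr → base 13000 kr
  13000 kr × 19% = 2470 kr

19320 kr > 2470 kr, so the mainline income levy governs.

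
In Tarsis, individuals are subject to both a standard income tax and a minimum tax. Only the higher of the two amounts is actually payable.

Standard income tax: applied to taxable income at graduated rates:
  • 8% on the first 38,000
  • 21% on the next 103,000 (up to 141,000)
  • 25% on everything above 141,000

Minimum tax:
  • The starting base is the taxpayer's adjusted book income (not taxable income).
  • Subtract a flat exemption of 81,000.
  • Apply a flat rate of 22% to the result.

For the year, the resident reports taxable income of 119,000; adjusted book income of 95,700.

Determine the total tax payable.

Standard income tax:
  38,000 × 8% = 3,040
  81,000 × 21% = 17,010
  → 20,050

Minimum tax:
  Base (adjusted book income): 95,700
  Less exemption 81,000 → base 14,700
  14,700 × 22% = 3,234

20,050 > 3,234, so the standard income tax governs.

20,050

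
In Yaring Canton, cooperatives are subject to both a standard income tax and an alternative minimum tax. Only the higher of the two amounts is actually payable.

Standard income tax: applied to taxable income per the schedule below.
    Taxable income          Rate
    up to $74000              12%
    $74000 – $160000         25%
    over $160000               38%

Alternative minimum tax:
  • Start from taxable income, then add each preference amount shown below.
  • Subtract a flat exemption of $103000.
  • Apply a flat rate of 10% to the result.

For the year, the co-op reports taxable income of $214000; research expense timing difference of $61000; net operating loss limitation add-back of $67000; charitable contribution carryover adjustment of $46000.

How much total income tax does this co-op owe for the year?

Standard income tax:
  $74000 × 12% = $8880
  $86000 × 25% = $21500
  $54000 × 38% = $20520
  → $50900

Alternative minimum tax:
  Adjusted income: $214000 + $61000 + $67000 + $46000 = $388000
  Less exemption $103000 → base $285000
  $285000 × 10% = $28500

$50900 > $28500, so the standard income tax governs.

$50900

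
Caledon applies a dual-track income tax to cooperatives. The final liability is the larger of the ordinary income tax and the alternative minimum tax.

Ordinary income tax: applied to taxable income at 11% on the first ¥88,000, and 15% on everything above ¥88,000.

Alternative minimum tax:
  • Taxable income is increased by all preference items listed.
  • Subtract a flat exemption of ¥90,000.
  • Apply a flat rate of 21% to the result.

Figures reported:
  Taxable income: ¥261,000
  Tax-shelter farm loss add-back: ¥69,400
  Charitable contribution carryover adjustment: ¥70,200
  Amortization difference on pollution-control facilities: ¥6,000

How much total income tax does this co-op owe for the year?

Alternative minimum tax:
  Adjusted income: ¥261,000 + ¥69,400 + ¥70,200 + ¥6,000 = ¥406,600
  Less exemption ¥90,000 → base ¥316,600
  ¥316,600 × 21% = ¥66,486

Ordinary income tax:
  ¥88,000 × 11% = ¥9,680
  ¥173,000 × 15% = ¥25,950
  → ¥35,630

¥66,486 > ¥35,630, so the alternative minimum tax is the binding amount.

¥66,486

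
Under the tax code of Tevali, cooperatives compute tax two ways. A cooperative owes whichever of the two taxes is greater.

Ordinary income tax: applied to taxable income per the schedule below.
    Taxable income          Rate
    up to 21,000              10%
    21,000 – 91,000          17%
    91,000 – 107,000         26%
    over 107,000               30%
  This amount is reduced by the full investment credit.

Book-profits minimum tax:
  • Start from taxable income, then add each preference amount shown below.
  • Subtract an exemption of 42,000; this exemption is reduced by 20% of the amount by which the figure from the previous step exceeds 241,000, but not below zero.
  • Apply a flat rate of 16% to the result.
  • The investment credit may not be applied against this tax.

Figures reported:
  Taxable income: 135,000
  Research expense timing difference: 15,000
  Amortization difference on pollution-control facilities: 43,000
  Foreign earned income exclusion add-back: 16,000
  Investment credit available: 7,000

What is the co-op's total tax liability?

26,720

Ordinary income tax:
  21,000 × 10% = 2,100
  70,000 × 17% = 11,900
  16,000 × 26% = 4,160
  28,000 × 30% = 8,400
  → 26,560
  Less investment credit 7,000 → 19,560

Book-profits minimum tax:
  Adjusted income: 135,000 + 15,000 + 43,000 + 16,000 = 209,000
  Exemption: 209,000 ≤ 241,000, so full 42,000 applies
  Base: 209,000 − 42,000 = 167,000
  167,000 × 16% = 26,720

26,720 > 19,560, so the book-profits minimum tax is the binding amount.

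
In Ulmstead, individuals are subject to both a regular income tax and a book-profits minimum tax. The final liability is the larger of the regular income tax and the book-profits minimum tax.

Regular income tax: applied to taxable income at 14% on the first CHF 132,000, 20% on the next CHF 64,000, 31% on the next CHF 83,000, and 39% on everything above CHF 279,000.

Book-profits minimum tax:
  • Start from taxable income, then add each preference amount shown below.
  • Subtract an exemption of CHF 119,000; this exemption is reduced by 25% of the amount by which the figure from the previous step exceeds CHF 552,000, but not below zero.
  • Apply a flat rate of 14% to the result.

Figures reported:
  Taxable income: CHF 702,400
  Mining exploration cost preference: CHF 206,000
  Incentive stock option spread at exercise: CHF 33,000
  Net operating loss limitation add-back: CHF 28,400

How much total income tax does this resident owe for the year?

CHF 222,136

Book-profits minimum tax:
  Adjusted income: CHF 702,400 + CHF 206,000 + CHF 33,000 + CHF 28,400 = CHF 969,800
  Exemption: CHF 119,000 − 25% × (CHF 969,800 − CHF 552,000) = CHF 119,000 − CHF 104,450 = CHF 14,550
  Base: CHF 969,800 − CHF 14,550 = CHF 955,250
  CHF 955,250 × 14% = CHF 133,735

Regular income tax:
  CHF 132,000 × 14% = CHF 18,480
  CHF 64,000 × 20% = CHF 12,800
  CHF 83,000 × 31% = CHF 25,730
  CHF 423,400 × 39% = CHF 165,126
  → CHF 222,136

CHF 222,136 > CHF 133,735, so the regular income tax governs.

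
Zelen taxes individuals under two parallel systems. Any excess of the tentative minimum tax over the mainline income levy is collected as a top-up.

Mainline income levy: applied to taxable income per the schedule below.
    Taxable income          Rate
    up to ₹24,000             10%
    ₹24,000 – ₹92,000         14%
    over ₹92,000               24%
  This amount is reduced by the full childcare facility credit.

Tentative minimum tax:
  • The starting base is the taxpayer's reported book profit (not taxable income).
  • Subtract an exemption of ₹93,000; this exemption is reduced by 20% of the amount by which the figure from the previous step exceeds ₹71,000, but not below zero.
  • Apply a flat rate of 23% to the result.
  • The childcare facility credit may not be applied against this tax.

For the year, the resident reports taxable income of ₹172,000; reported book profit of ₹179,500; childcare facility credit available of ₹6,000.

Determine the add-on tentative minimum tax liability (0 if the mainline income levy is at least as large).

₹0

Tentative minimum tax:
  Base (reported book profit): ₹179,500
  Exemption: ₹93,000 − 20% × (₹179,500 − ₹71,000) = ₹93,000 − ₹21,700 = ₹71,300
  Base: ₹179,500 − ₹71,300 = ₹108,200
  ₹108,200 × 23% = ₹24,886

Mainline income levy:
  ₹24,000 × 10% = ₹2,400
  ₹68,000 × 14% = ₹9,520
  ₹80,000 × 24% = ₹19,200
  → ₹31,120
  Less childcare facility credit ₹6,000 → ₹25,120

₹24,886 ≤ ₹25,120, so no add-on is due.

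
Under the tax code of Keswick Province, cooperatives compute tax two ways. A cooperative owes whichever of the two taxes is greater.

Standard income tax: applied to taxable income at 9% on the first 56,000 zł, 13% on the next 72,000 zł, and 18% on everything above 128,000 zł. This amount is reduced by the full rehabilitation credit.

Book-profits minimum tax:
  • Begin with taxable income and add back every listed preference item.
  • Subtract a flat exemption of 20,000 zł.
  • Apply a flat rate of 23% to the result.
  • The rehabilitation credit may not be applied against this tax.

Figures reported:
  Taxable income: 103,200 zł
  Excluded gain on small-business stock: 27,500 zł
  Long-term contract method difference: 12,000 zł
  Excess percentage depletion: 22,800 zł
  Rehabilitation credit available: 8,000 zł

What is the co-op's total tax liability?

33,465 zł

Book-profits minimum tax:
  Adjusted income: 103,200 zł + 27,500 zł + 12,000 zł + 22,800 zł = 165,500 zł
  Less exemption 20,000 zł → base 145,500 zł
  145,500 zł × 23% = 33,465 zł

Standard income tax:
  56,000 zł × 9% = 5,040 zł
  47,200 zł × 13% = 6,136 zł
  → 11,176 zł
  Less rehabilitation credit 8,000 zł → 3,176 zł

33,465 zł > 3,176 zł, so the book-profits minimum tax is the binding amount.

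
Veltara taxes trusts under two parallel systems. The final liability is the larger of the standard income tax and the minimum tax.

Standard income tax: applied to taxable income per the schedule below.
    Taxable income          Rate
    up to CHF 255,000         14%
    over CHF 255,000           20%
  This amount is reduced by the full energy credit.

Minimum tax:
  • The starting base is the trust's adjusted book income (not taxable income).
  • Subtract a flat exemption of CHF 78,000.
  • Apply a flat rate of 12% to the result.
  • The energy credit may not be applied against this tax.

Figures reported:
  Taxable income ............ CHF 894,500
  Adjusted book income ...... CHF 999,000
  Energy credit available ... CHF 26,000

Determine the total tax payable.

CHF 137,600

Minimum tax:
  Base (adjusted book income): CHF 999,000
  Less exemption CHF 78,000 → base CHF 921,000
  CHF 921,000 × 12% = CHF 110,520

Standard income tax:
  CHF 255,000 × 14% = CHF 35,700
  CHF 639,500 × 20% = CHF 127,900
  → CHF 163,600
  Less energy credit CHF 26,000 → CHF 137,600

CHF 137,600 > CHF 110,520, so the standard income tax governs.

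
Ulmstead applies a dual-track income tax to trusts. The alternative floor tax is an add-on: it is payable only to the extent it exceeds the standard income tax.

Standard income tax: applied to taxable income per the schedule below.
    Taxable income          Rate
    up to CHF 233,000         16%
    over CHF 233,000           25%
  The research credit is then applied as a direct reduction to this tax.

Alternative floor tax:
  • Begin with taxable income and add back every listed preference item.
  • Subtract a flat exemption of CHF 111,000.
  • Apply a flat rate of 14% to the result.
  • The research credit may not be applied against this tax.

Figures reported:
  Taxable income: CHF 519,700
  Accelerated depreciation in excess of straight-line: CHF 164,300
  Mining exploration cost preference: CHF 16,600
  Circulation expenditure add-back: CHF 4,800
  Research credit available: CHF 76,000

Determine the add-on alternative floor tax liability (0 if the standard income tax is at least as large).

CHF 50,261

Standard income tax:
  CHF 233,000 × 16% = CHF 37,280
  CHF 286,700 × 25% = CHF 71,675
  → CHF 108,955
  Less research credit CHF 76,000 → CHF 32,955

Alternative floor tax:
  Adjusted income: CHF 519,700 + CHF 164,300 + CHF 16,600 + CHF 4,800 = CHF 705,400
  Less exemption CHF 111,000 → base CHF 594,400
  CHF 594,400 × 14% = CHF 83,216

Excess of alternative floor tax over standard income tax: CHF 83,216 − CHF 32,955 = CHF 50,261.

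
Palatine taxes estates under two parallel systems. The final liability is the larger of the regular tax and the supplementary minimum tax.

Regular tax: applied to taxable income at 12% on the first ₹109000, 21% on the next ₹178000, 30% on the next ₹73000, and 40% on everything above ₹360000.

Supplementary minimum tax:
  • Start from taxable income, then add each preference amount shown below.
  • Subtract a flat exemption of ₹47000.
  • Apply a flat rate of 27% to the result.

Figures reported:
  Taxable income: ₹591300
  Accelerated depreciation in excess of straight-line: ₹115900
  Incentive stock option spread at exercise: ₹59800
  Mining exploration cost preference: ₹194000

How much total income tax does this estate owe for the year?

Regular tax:
  ₹109000 × 12% = ₹13080
  ₹178000 × 21% = ₹37380
  ₹73000 × 30% = ₹21900
  ₹231300 × 40% = ₹92520
  → ₹164880

Supplementary minimum tax:
  Adjusted income: ₹591300 + ₹115900 + ₹59800 + ₹194000 = ₹961000
  Less exemption ₹47000 → base ₹914000
  ₹914000 × 27% = ₹246780

₹246780 > ₹164880, so the supplementary minimum tax is the binding amount.

₹246780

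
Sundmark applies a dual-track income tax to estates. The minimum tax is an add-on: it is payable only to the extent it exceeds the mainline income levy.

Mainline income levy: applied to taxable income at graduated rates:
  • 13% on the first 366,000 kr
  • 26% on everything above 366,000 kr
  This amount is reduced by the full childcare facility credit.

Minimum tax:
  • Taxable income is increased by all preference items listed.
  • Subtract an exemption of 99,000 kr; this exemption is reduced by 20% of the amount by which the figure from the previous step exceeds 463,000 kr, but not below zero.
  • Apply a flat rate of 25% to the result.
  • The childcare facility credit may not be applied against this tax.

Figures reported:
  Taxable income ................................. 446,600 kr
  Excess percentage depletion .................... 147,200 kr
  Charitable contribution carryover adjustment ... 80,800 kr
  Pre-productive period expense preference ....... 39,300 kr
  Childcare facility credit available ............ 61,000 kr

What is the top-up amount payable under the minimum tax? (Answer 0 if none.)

Mainline income levy:
  366,000 kr × 13% = 47,580 kr
  80,600 kr × 26% = 20,956 kr
  → 68,536 kr
  Less childcare facility credit 61,000 kr → 7,536 kr

Minimum tax:
  Adjusted income: 446,600 kr + 147,200 kr + 80,800 kr + 39,300 kr = 713,900 kr
  Exemption: 99,000 kr − 20% × (713,900 kr − 463,000 kr) = 99,000 kr − 50,180 kr = 48,820 kr
  Base: 713,900 kr − 48,820 kr = 665,080 kr
  665,080 kr × 25% = 166,270 kr

Excess of minimum tax over mainline income levy: 166,270 kr − 7,536 kr = 158,734 kr.

158,734 kr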